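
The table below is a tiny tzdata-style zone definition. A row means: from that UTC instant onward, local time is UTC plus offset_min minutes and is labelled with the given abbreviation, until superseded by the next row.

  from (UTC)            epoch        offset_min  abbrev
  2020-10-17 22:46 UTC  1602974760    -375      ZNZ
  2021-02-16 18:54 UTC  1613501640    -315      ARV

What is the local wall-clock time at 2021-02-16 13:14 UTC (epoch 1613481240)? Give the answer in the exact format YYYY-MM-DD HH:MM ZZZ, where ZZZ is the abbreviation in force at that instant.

Query: 2021-02-16 13:14 UTC
Rule 1/2 (ZNZ, -06:15): 2020-10-17 22:46 UTC ≤ query < 2021-02-16 18:54 UTC
13·60 + 14 - 375 = 419 min
419 = 0·1440 + 419; 419 = 6·60 + 59 → 06:59, same day
→ 2021-02-16 06:59 ZNZ

2021-02-16 06:59 ZNZ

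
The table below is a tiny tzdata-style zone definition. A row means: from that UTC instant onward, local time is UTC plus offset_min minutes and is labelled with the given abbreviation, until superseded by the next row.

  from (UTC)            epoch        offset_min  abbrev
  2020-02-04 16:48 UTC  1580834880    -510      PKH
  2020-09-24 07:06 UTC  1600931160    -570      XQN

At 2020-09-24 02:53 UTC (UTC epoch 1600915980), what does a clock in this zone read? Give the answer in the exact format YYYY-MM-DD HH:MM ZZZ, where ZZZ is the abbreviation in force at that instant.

2020-09-23 18:23 PKH

Query: 2020-09-24 02:53 UTC
Rule 1/2 (PKH, -08:30): 2020-02-04 16:48 UTC ≤ query < 2020-09-24 07:06 UTC
2·60 + 53 - 510 = -337 min
-337 = -1·1440 + 1103; 1103 = 18·60 + 23 → 18:23, 2020-09-24 - 1 day = 2020-09-23
→ 2020-09-23 18:23 PKH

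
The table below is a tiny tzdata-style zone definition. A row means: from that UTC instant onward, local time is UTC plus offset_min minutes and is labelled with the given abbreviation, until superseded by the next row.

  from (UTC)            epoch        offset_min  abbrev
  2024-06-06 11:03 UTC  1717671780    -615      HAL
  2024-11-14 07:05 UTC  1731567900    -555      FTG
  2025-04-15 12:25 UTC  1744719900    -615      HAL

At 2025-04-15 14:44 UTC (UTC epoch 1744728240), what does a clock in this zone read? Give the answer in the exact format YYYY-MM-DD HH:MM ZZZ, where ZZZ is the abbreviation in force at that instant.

Query: 2025-04-15 14:44 UTC
Rule 3/3 (HAL, -10:15): 2025-04-15 12:25 UTC ≤ query < +∞
14·60 + 44 - 615 = 269 min
269 = 0·1440 + 269; 269 = 4·60 + 29 → 04:29, same day
→ 2025-04-15 04:29 HAL

2025-04-15 04:29 HAL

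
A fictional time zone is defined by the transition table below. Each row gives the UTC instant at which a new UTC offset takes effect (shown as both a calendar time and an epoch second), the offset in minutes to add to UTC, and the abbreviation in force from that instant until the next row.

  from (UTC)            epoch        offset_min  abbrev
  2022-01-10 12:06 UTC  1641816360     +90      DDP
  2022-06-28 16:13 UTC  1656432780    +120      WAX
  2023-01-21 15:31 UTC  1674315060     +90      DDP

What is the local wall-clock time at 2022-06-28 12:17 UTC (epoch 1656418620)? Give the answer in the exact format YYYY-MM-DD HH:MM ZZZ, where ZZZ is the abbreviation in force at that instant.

Query: 2022-06-28 12:17 UTC
Rule 1/3 (DDP, +01:30): 2022-01-10 12:06 UTC ≤ query < 2022-06-28 16:13 UTC
12·60 + 17 + 90 = 827 min
827 = 0·1440 + 827; 827 = 13·60 + 47 → 13:47, same day
→ 2022-06-28 13:47 DDP

2022-06-28 13:47 DDP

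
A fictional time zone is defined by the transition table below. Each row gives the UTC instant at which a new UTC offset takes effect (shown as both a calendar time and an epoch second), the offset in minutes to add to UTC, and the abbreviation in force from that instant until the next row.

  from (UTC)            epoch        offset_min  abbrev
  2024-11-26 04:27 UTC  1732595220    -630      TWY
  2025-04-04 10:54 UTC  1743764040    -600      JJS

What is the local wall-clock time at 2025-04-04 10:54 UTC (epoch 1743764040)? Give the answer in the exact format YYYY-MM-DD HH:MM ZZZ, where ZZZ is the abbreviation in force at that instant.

2025-04-04 00:54 JJS

Query: 2025-04-04 10:54 UTC
Rule 2/2 (JJS, -10:00): 2025-04-04 10:54 UTC ≤ query < +∞
10·60 + 54 - 600 = 54 min
54 = 0·1440 + 54; 54 = 0·60 + 54 → 00:54, same day
→ 2025-04-04 00:54 JJS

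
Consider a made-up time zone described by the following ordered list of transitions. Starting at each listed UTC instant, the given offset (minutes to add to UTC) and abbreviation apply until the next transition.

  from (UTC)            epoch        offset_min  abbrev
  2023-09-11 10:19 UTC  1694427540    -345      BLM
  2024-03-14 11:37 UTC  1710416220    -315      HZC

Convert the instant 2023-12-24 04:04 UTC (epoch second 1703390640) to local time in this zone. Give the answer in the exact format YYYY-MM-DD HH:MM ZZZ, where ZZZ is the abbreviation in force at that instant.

Query: 2023-12-24 04:04 UTC
Rule 1/2 (BLM, -05:45): 2023-09-11 10:19 UTC ≤ query < 2024-03-14 11:37 UTC
4·60 + 4 - 345 = -101 min
-101 = -1·1440 + 1339; 1339 = 22·60 + 19 → 22:19, 2023-12-24 - 1 day = 2023-12-23
→ 2023-12-23 22:19 BLM

2023-12-23 22:19 BLM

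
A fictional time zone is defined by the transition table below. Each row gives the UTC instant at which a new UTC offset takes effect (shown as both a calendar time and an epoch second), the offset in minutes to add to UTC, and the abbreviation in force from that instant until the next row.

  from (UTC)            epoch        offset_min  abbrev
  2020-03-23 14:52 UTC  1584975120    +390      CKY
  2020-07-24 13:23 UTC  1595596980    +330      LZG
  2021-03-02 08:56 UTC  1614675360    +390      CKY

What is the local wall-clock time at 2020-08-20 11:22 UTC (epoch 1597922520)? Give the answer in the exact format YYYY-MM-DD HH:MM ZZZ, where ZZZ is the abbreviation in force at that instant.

Query: 2020-08-20 11:22 UTC
Rule 2/3 (LZG, +05:30): 2020-07-24 13:23 UTC ≤ query < 2021-03-02 08:56 UTC
11·60 + 22 + 330 = 1012 min
1012 = 0·1440 + 1012; 1012 = 16·60 + 52 → 16:52, same day
→ 2020-08-20 16:52 LZG

2020-08-20 16:52 LZG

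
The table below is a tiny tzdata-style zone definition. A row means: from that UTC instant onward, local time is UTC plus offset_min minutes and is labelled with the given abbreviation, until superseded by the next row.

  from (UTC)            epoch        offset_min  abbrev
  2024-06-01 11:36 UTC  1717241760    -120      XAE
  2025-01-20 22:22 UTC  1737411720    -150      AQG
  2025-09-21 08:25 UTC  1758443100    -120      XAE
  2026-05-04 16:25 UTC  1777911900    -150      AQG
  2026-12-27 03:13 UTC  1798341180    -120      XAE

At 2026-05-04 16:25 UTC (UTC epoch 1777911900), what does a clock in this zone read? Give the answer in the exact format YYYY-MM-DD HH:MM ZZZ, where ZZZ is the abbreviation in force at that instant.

Query: 2026-05-04 16:25 UTC
Rule 4/5 (AQG, -02:30): 2026-05-04 16:25 UTC ≤ query < 2026-12-27 03:13 UTC
16·60 + 25 - 150 = 835 min
835 = 0·1440 + 835; 835 = 13·60 + 55 → 13:55, same day
→ 2026-05-04 13:55 AQG

2026-05-04 13:55 AQG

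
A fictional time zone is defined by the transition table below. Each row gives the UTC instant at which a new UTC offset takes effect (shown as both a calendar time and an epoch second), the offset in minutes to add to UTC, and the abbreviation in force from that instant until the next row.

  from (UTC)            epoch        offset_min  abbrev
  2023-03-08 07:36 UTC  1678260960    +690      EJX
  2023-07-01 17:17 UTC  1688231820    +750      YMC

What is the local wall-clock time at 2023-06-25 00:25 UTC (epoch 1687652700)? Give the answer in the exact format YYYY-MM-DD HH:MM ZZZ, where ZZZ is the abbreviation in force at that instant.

2023-06-25 11:55 EJX

Query: 2023-06-25 00:25 UTC
Rule 1/2 (EJX, +11:30): 2023-03-08 07:36 UTC ≤ query < 2023-07-01 17:17 UTC
0·60 + 25 + 690 = 715 min
715 = 0·1440 + 715; 715 = 11·60 + 55 → 11:55, same day
→ 2023-06-25 11:55 EJX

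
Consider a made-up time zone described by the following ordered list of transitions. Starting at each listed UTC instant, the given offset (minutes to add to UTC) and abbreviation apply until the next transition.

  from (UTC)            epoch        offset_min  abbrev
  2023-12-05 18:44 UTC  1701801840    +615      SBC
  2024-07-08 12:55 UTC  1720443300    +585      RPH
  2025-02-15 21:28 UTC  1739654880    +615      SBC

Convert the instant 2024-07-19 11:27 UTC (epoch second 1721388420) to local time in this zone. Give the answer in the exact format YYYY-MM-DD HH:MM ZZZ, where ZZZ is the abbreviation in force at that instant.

Query: 2024-07-19 11:27 UTC
Rule 2/3 (RPH, +09:45): 2024-07-08 12:55 UTC ≤ query < 2025-02-15 21:28 UTC
11·60 + 27 + 585 = 1272 min
1272 = 0·1440 + 1272; 1272 = 21·60 + 12 → 21:12, same day
→ 2024-07-19 21:12 RPH

2024-07-19 21:12 RPH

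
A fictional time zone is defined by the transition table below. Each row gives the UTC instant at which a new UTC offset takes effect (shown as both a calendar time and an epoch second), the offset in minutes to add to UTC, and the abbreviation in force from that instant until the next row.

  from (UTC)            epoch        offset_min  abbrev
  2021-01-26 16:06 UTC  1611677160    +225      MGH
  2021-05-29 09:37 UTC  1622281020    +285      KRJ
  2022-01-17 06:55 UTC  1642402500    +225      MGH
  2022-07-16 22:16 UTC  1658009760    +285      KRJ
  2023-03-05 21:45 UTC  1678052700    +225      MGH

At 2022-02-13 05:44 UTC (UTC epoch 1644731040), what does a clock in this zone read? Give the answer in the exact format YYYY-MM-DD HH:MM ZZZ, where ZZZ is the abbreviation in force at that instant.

2022-02-13 09:29 MGH

Query: 2022-02-13 05:44 UTC
Rule 3/5 (MGH, +03:45): 2022-01-17 06:55 UTC ≤ query < 2022-07-16 22:16 UTC
5·60 + 44 + 225 = 569 min
569 = 0·1440 + 569; 569 = 9·60 + 29 → 09:29, same day
→ 2022-02-13 09:29 MGH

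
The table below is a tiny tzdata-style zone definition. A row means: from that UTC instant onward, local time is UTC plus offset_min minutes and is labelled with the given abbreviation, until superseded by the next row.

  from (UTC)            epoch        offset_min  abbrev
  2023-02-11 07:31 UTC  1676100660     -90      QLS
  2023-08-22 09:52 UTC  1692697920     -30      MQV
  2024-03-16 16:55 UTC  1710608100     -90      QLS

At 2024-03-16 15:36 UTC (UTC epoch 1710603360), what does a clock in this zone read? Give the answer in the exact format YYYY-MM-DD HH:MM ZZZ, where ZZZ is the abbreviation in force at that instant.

Query: 2024-03-16 15:36 UTC
Rule 2/3 (MQV, -00:30): 2023-08-22 09:52 UTC ≤ query < 2024-03-16 16:55 UTC
15·60 + 36 - 30 = 906 min
906 = 0·1440 + 906; 906 = 15·60 + 6 → 15:06, same day
→ 2024-03-16 15:06 MQV

2024-03-16 15:06 MQV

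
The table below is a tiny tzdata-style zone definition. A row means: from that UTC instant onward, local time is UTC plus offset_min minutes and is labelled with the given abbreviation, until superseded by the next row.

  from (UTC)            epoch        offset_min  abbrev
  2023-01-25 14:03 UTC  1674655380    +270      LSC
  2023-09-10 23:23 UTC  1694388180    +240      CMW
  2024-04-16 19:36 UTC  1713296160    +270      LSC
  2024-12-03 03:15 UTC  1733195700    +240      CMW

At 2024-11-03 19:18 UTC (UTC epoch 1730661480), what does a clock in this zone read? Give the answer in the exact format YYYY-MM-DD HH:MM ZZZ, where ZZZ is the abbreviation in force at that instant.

Query: 2024-11-03 19:18 UTC
Rule 3/4 (LSC, +04:30): 2024-04-16 19:36 UTC ≤ query < 2024-12-03 03:15 UTC
19·60 + 18 + 270 = 1428 min
1428 = 0·1440 + 1428; 1428 = 23·60 + 48 → 23:48, same day
→ 2024-11-03 23:48 LSC

2024-11-03 23:48 LSC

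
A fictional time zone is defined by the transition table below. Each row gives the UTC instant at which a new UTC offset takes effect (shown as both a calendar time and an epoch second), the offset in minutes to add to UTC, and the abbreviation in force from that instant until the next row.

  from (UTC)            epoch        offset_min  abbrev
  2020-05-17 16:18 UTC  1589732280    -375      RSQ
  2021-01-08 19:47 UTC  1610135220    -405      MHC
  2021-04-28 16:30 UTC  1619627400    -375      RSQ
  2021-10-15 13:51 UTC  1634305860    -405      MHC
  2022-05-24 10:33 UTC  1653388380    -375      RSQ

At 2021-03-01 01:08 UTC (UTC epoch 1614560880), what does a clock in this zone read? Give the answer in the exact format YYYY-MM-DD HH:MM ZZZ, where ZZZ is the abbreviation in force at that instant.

2021-02-28 18:23 MHC

Query: 2021-03-01 01:08 UTC
Rule 2/5 (MHC, -06:45): 2021-01-08 19:47 UTC ≤ query < 2021-04-28 16:30 UTC
1·60 + 8 - 405 = -337 min
-337 = -1·1440 + 1103; 1103 = 18·60 + 23 → 18:23, 2021-03-01 - 1 day = 2021-02-28
→ 2021-02-28 18:23 MHC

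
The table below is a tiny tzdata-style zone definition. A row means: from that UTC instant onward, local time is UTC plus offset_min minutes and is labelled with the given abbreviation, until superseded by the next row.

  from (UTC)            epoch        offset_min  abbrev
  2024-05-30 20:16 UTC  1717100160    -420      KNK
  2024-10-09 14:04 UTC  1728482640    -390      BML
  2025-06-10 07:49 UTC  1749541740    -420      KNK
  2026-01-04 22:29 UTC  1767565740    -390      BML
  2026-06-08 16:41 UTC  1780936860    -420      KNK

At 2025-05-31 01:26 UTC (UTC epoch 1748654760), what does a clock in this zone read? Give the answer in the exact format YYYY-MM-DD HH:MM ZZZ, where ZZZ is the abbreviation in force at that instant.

Query: 2025-05-31 01:26 UTC
Rule 2/5 (BML, -06:30): 2024-10-09 14:04 UTC ≤ query < 2025-06-10 07:49 UTC
1·60 + 26 - 390 = -304 min
-304 = -1·1440 + 1136; 1136 = 18·60 + 56 → 18:56, 2025-05-31 - 1 day = 2025-05-30
→ 2025-05-30 18:56 BML

2025-05-30 18:56 BML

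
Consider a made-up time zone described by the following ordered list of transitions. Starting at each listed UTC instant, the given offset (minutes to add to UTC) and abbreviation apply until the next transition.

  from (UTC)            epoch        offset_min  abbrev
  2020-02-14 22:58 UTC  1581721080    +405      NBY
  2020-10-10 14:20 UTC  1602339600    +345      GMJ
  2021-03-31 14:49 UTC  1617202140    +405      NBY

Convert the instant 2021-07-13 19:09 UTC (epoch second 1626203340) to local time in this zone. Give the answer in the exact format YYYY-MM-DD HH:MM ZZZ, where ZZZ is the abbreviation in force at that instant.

Query: 2021-07-13 19:09 UTC
Rule 3/3 (NBY, +06:45): 2021-03-31 14:49 UTC ≤ query < +∞
19·60 + 9 + 405 = 1554 min
1554 = 1·1440 + 114; 114 = 1·60 + 54 → 01:54, 2021-07-13 + 1 day = 2021-07-14
→ 2021-07-14 01:54 NBY

2021-07-14 01:54 NBY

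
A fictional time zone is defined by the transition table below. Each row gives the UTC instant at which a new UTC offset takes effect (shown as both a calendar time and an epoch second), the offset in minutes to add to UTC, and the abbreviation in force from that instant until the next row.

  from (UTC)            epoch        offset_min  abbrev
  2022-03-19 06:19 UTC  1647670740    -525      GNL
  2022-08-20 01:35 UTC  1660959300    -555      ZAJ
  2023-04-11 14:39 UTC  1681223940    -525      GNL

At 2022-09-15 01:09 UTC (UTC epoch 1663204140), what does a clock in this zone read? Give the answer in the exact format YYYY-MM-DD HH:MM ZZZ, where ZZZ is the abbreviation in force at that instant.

2022-09-14 15:54 ZAJ

Query: 2022-09-15 01:09 UTC
Rule 2/3 (ZAJ, -09:15): 2022-08-20 01:35 UTC ≤ query < 2023-04-11 14:39 UTC
1·60 + 9 - 555 = -486 min
-486 = -1·1440 + 954; 954 = 15·60 + 54 → 15:54, 2022-09-15 - 1 day = 2022-09-14
→ 2022-09-14 15:54 ZAJ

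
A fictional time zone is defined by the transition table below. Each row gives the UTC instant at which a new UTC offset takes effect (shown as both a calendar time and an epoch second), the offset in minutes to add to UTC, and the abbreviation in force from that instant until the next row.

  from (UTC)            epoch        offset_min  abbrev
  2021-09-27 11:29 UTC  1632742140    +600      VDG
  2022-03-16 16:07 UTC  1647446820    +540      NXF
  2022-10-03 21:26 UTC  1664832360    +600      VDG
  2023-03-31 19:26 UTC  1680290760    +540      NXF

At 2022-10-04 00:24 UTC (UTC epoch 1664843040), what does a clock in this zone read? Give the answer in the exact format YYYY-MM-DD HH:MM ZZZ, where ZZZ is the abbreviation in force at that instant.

2022-10-04 10:24 VDG

Query: 2022-10-04 00:24 UTC
Rule 3/4 (VDG, +10:00): 2022-10-03 21:26 UTC ≤ query < 2023-03-31 19:26 UTC
0·60 + 24 + 600 = 624 min
624 = 0·1440 + 624; 624 = 10·60 + 24 → 10:24, same day
→ 2022-10-04 10:24 VDG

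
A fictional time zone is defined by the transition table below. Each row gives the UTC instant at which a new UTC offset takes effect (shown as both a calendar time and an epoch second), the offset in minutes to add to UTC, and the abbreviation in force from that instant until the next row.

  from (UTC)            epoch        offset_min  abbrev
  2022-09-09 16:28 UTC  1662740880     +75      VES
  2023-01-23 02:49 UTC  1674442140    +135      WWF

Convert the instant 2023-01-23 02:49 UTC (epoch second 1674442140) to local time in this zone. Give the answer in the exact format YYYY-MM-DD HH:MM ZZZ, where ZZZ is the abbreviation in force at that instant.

Query: 2023-01-23 02:49 UTC
Rule 2/2 (WWF, +02:15): 2023-01-23 02:49 UTC ≤ query < +∞
2·60 + 49 + 135 = 304 min
304 = 0·1440 + 304; 304 = 5·60 + 4 → 05:04, same day
→ 2023-01-23 05:04 WWF

2023-01-23 05:04 WWF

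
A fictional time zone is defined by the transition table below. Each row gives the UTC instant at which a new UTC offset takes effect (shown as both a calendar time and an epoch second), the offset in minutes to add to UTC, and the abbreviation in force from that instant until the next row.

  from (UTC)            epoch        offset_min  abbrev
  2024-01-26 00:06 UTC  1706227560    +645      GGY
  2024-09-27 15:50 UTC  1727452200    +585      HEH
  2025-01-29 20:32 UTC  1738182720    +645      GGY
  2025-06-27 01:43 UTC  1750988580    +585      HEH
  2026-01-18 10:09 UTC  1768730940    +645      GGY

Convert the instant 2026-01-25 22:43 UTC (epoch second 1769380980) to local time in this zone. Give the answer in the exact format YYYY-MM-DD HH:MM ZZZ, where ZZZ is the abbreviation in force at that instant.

2026-01-26 09:28 GGY

Query: 2026-01-25 22:43 UTC
Rule 5/5 (GGY, +10:45): 2026-01-18 10:09 UTC ≤ query < +∞
22·60 + 43 + 645 = 2008 min
2008 = 1·1440 + 568; 568 = 9·60 + 28 → 09:28, 2026-01-25 + 1 day = 2026-01-26
→ 2026-01-26 09:28 GGY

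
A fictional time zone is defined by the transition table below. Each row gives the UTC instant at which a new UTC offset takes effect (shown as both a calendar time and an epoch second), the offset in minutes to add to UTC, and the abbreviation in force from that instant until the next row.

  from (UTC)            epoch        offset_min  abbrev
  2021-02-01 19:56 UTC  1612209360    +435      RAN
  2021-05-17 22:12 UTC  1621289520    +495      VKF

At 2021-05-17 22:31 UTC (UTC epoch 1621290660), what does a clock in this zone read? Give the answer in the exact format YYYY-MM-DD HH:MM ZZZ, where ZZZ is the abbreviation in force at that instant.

Query: 2021-05-17 22:31 UTC
Rule 2/2 (VKF, +08:15): 2021-05-17 22:12 UTC ≤ query < +∞
22·60 + 31 + 495 = 1846 min
1846 = 1·1440 + 406; 406 = 6·60 + 46 → 06:46, 2021-05-17 + 1 day = 2021-05-18
→ 2021-05-18 06:46 VKF

2021-05-18 06:46 VKF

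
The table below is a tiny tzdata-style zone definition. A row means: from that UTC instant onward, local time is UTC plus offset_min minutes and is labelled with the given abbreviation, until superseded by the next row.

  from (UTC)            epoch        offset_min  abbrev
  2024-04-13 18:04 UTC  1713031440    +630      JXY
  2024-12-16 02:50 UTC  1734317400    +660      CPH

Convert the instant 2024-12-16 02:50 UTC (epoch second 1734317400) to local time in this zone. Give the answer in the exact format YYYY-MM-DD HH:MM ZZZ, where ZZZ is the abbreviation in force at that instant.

Query: 2024-12-16 02:50 UTC
Rule 2/2 (CPH, +11:00): 2024-12-16 02:50 UTC ≤ query < +∞
2·60 + 50 + 660 = 830 min
830 = 0·1440 + 830; 830 = 13·60 + 50 → 13:50, same day
→ 2024-12-16 13:50 CPH

2024-12-16 13:50 CPH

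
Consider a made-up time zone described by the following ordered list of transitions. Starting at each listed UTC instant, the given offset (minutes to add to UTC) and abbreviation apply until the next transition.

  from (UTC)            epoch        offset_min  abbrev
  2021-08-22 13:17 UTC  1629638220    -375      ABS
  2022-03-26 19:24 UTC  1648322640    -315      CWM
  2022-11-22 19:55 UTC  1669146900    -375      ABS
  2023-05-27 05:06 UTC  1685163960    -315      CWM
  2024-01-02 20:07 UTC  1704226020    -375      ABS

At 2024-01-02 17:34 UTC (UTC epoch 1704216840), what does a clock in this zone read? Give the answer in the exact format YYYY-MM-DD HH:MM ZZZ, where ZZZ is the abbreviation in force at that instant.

Query: 2024-01-02 17:34 UTC
Rule 4/5 (CWM, -05:15): 2023-05-27 05:06 UTC ≤ query < 2024-01-02 20:07 UTC
17·60 + 34 - 315 = 739 min
739 = 0·1440 + 739; 739 = 12·60 + 19 → 12:19, same day
→ 2024-01-02 12:19 CWM

2024-01-02 12:19 CWM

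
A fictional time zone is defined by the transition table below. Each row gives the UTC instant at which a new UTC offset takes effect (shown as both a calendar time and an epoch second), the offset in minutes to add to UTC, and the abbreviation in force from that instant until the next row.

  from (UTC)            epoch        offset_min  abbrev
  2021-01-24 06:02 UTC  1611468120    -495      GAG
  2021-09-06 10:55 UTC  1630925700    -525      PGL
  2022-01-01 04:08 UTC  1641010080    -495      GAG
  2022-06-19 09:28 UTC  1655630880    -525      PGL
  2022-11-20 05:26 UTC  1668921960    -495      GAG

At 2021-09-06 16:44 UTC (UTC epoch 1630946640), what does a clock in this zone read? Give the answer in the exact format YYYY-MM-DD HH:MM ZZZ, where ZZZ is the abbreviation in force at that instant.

Query: 2021-09-06 16:44 UTC
Rule 2/5 (PGL, -08:45): 2021-09-06 10:55 UTC ≤ query < 2022-01-01 04:08 UTC
16·60 + 44 - 525 = 479 min
479 = 0·1440 + 479; 479 = 7·60 + 59 → 07:59, same day
→ 2021-09-06 07:59 PGL

2021-09-06 07:59 PGL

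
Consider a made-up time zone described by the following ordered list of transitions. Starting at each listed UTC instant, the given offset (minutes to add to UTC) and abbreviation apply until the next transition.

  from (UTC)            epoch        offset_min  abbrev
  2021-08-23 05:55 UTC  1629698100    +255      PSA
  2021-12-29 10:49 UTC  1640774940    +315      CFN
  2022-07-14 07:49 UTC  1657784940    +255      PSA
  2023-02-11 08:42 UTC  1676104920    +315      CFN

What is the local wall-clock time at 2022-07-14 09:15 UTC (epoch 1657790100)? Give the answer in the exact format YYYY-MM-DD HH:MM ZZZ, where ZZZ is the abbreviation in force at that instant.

Query: 2022-07-14 09:15 UTC
Rule 3/4 (PSA, +04:15): 2022-07-14 07:49 UTC ≤ query < 2023-02-11 08:42 UTC
9·60 + 15 + 255 = 810 min
810 = 0·1440 + 810; 810 = 13·60 + 30 → 13:30, same day
→ 2022-07-14 13:30 PSA

2022-07-14 13:30 PSA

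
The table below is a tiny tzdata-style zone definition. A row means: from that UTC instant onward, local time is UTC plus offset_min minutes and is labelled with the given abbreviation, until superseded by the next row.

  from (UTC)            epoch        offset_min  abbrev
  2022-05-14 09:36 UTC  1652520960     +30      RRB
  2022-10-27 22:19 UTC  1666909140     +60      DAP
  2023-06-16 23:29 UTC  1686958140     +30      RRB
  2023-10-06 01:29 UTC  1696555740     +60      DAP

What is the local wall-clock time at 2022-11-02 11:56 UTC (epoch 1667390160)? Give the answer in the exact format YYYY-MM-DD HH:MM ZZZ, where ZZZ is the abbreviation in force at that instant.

Query: 2022-11-02 11:56 UTC
Rule 2/4 (DAP, +01:00): 2022-10-27 22:19 UTC ≤ query < 2023-06-16 23:29 UTC
11·60 + 56 + 60 = 776 min
776 = 0·1440 + 776; 776 = 12·60 + 56 → 12:56, same day
→ 2022-11-02 12:56 DAP

2022-11-02 12:56 DAP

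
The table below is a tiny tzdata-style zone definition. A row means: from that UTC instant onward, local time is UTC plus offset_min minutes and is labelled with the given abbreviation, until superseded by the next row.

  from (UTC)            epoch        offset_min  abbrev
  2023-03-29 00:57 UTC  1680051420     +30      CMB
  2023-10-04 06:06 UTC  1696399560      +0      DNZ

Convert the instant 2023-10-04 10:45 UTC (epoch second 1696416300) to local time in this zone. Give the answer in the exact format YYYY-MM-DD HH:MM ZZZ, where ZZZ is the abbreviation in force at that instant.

Query: 2023-10-04 10:45 UTC
Rule 2/2 (DNZ, +00:00): 2023-10-04 06:06 UTC ≤ query < +∞
10·60 + 45 + 0 = 645 min
645 = 0·1440 + 645; 645 = 10·60 + 45 → 10:45, same day
→ 2023-10-04 10:45 DNZ

2023-10-04 10:45 DNZ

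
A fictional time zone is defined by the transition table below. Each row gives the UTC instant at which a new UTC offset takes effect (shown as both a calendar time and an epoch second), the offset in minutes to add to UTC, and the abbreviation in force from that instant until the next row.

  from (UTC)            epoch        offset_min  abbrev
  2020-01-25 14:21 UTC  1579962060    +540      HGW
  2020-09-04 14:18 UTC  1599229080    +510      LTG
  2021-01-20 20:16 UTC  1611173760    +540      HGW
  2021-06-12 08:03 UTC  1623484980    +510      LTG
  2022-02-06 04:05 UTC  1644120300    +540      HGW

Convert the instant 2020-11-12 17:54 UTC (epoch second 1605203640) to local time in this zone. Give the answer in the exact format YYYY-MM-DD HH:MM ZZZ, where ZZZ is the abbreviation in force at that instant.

Query: 2020-11-12 17:54 UTC
Rule 2/5 (LTG, +08:30): 2020-09-04 14:18 UTC ≤ query < 2021-01-20 20:16 UTC
17·60 + 54 + 510 = 1584 min
1584 = 1·1440 + 144; 144 = 2·60 + 24 → 02:24, 2020-11-12 + 1 day = 2020-11-13
→ 2020-11-13 02:24 LTG

2020-11-13 02:24 LTG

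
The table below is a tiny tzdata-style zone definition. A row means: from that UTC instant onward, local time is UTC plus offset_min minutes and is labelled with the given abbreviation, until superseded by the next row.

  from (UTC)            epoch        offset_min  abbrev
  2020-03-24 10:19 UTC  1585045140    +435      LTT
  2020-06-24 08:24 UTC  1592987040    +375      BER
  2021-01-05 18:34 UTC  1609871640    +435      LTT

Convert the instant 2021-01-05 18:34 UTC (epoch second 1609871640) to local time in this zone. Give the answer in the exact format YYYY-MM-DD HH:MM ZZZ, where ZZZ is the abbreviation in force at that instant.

2021-01-06 01:49 LTT

Query: 2021-01-05 18:34 UTC
Rule 3/3 (LTT, +07:15): 2021-01-05 18:34 UTC ≤ query < +∞
18·60 + 34 + 435 = 1549 min
1549 = 1·1440 + 109; 109 = 1·60 + 49 → 01:49, 2021-01-05 + 1 day = 2021-01-06
→ 2021-01-06 01:49 LTT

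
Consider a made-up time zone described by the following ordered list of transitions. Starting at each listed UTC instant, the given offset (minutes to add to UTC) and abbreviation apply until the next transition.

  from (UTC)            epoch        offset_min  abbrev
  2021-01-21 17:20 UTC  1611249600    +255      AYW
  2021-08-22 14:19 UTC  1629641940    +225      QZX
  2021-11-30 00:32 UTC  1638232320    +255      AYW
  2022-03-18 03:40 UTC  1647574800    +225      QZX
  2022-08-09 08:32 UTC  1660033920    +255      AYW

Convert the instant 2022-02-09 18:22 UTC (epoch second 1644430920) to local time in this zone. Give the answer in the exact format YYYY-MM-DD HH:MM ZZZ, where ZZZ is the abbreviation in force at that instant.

Query: 2022-02-09 18:22 UTC
Rule 3/5 (AYW, +04:15): 2021-11-30 00:32 UTC ≤ query < 2022-03-18 03:40 UTC
18·60 + 22 + 255 = 1357 min
1357 = 0·1440 + 1357; 1357 = 22·60 + 37 → 22:37, same day
→ 2022-02-09 22:37 AYW

2022-02-09 22:37 AYW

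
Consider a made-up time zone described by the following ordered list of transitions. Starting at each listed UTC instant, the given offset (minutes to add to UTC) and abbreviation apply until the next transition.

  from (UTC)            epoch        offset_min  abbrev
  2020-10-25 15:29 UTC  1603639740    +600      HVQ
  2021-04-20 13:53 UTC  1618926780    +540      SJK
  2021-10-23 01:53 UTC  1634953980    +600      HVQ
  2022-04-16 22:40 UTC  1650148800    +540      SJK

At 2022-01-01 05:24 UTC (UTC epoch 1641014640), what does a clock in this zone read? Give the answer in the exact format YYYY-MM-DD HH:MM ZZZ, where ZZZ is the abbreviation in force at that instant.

2022-01-01 15:24 HVQ

Query: 2022-01-01 05:24 UTC
Rule 3/4 (HVQ, +10:00): 2021-10-23 01:53 UTC ≤ query < 2022-04-16 22:40 UTC
5·60 + 24 + 600 = 924 min
924 = 0·1440 + 924; 924 = 15·60 + 24 → 15:24, same day
→ 2022-01-01 15:24 HVQ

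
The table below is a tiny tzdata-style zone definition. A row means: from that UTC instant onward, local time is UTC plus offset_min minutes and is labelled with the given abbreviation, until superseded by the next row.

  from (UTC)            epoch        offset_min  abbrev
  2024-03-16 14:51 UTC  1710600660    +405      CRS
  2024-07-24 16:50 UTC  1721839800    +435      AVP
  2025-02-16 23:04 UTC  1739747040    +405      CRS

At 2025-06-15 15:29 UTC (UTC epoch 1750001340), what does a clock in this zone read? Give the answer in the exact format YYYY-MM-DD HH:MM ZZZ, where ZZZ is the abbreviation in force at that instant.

Query: 2025-06-15 15:29 UTC
Rule 3/3 (CRS, +06:45): 2025-02-16 23:04 UTC ≤ query < +∞
15·60 + 29 + 405 = 1334 min
1334 = 0·1440 + 1334; 1334 = 22·60 + 14 → 22:14, same day
→ 2025-06-15 22:14 CRS

2025-06-15 22:14 CRS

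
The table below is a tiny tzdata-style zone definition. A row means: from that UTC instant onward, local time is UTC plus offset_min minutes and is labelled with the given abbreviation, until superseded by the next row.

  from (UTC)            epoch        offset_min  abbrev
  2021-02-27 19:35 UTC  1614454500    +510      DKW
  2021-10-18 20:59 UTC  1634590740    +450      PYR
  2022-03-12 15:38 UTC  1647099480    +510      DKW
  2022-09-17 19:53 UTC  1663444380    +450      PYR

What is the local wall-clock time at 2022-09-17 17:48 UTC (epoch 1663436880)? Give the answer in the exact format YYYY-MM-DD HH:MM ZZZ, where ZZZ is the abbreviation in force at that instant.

2022-09-18 02:18 DKW

Query: 2022-09-17 17:48 UTC
Rule 3/4 (DKW, +08:30): 2022-03-12 15:38 UTC ≤ query < 2022-09-17 19:53 UTC
17·60 + 48 + 510 = 1578 min
1578 = 1·1440 + 138; 138 = 2·60 + 18 → 02:18, 2022-09-17 + 1 day = 2022-09-18
→ 2022-09-18 02:18 DKW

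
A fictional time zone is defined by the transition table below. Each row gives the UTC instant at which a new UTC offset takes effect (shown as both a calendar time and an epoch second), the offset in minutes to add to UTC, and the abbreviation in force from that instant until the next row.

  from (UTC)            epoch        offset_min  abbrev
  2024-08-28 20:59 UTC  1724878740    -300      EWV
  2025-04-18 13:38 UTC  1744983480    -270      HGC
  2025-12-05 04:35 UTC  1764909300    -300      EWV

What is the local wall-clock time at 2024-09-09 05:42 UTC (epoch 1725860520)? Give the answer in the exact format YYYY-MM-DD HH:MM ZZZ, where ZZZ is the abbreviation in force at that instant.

2024-09-09 00:42 EWV

Query: 2024-09-09 05:42 UTC
Rule 1/3 (EWV, -05:00): 2024-08-28 20:59 UTC ≤ query < 2025-04-18 13:38 UTC
5·60 + 42 - 300 = 42 min
42 = 0·1440 + 42; 42 = 0·60 + 42 → 00:42, same day
→ 2024-09-09 00:42 EWV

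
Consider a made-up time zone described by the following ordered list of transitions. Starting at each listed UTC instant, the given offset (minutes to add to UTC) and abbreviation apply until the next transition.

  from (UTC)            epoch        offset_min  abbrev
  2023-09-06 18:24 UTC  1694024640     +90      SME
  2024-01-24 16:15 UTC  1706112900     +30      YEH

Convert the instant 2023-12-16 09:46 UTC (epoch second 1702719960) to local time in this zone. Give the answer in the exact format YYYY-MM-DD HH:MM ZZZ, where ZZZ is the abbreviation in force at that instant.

Query: 2023-12-16 09:46 UTC
Rule 1/2 (SME, +01:30): 2023-09-06 18:24 UTC ≤ query < 2024-01-24 16:15 UTC
9·60 + 46 + 90 = 676 min
676 = 0·1440 + 676; 676 = 11·60 + 16 → 11:16, same day
→ 2023-12-16 11:16 SME

2023-12-16 11:16 SME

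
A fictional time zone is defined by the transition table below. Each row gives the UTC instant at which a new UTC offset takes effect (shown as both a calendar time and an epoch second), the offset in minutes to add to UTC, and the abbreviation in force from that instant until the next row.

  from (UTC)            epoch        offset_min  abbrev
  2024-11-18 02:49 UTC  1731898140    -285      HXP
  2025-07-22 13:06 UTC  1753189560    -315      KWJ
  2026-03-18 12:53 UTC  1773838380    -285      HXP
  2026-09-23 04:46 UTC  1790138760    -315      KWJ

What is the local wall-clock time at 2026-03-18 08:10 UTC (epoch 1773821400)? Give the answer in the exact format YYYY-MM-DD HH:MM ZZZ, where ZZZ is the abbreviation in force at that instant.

2026-03-18 02:55 KWJ

Query: 2026-03-18 08:10 UTC
Rule 2/4 (KWJ, -05:15): 2025-07-22 13:06 UTC ≤ query < 2026-03-18 12:53 UTC
8·60 + 10 - 315 = 175 min
175 = 0·1440 + 175; 175 = 2·60 + 55 → 02:55, same day
→ 2026-03-18 02:55 KWJ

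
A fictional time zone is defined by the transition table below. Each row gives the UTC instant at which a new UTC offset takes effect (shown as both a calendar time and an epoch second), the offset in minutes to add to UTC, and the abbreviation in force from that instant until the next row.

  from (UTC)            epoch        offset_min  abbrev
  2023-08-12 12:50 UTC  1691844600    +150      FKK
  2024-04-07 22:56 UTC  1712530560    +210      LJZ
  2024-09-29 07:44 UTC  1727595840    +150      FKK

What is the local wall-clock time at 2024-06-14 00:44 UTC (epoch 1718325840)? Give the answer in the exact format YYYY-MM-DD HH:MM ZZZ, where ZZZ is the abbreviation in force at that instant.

2024-06-14 04:14 LJZ

Query: 2024-06-14 00:44 UTC
Rule 2/3 (LJZ, +03:30): 2024-04-07 22:56 UTC ≤ query < 2024-09-29 07:44 UTC
0·60 + 44 + 210 = 254 min
254 = 0·1440 + 254; 254 = 4·60 + 14 → 04:14, same day
→ 2024-06-14 04:14 LJZ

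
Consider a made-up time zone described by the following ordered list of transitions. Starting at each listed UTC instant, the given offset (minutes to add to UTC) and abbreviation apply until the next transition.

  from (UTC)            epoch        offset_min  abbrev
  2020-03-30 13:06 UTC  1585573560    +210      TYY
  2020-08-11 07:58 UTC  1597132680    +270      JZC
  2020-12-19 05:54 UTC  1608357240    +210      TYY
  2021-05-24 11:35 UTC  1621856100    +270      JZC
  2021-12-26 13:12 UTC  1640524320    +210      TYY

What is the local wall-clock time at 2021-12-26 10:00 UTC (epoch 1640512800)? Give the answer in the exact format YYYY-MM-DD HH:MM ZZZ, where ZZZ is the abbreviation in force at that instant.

2021-12-26 14:30 JZC

Query: 2021-12-26 10:00 UTC
Rule 4/5 (JZC, +04:30): 2021-05-24 11:35 UTC ≤ query < 2021-12-26 13:12 UTC
10·60 + 0 + 270 = 870 min
870 = 0·1440 + 870; 870 = 14·60 + 30 → 14:30, same day
→ 2021-12-26 14:30 JZC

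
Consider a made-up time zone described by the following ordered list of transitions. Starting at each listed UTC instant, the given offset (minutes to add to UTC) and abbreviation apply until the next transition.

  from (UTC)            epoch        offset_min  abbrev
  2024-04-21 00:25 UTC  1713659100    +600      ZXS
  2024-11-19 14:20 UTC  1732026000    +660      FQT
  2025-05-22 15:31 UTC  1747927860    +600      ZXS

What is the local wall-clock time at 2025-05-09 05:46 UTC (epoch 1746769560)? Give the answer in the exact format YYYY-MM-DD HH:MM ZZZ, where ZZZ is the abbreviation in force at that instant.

Query: 2025-05-09 05:46 UTC
Rule 2/3 (FQT, +11:00): 2024-11-19 14:20 UTC ≤ query < 2025-05-22 15:31 UTC
5·60 + 46 + 660 = 1006 min
1006 = 0·1440 + 1006; 1006 = 16·60 + 46 → 16:46, same day
→ 2025-05-09 16:46 FQT

2025-05-09 16:46 FQT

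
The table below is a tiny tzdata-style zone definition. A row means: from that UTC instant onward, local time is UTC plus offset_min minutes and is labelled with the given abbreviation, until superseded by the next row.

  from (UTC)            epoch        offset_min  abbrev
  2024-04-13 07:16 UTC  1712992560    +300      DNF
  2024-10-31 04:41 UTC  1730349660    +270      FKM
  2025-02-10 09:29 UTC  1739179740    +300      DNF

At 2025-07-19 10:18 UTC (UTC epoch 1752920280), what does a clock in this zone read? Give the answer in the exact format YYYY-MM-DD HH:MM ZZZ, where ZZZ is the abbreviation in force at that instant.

Query: 2025-07-19 10:18 UTC
Rule 3/3 (DNF, +05:00): 2025-02-10 09:29 UTC ≤ query < +∞
10·60 + 18 + 300 = 918 min
918 = 0·1440 + 918; 918 = 15·60 + 18 → 15:18, same day
→ 2025-07-19 15:18 DNF

2025-07-19 15:18 DNF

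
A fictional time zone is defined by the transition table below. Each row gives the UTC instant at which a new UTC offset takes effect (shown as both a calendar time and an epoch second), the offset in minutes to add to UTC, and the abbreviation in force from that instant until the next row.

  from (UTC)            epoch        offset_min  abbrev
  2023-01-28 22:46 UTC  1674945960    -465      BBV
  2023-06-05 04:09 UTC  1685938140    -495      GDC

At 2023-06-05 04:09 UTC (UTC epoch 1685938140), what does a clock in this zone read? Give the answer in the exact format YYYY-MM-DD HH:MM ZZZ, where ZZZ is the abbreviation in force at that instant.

Query: 2023-06-05 04:09 UTC
Rule 2/2 (GDC, -08:15): 2023-06-05 04:09 UTC ≤ query < +∞
4·60 + 9 - 495 = -246 min
-246 = -1·1440 + 1194; 1194 = 19·60 + 54 → 19:54, 2023-06-05 - 1 day = 2023-06-04
→ 2023-06-04 19:54 GDC

2023-06-04 19:54 GDC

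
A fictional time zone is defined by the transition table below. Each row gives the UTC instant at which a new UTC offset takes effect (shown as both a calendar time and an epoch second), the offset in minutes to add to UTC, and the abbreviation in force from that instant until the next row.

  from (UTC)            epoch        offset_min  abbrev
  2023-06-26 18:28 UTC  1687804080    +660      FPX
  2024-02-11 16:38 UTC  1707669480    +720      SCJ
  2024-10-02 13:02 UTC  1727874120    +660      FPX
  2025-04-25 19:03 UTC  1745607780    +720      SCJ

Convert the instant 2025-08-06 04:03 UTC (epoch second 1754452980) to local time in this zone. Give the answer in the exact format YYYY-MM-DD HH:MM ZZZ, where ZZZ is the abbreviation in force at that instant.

Query: 2025-08-06 04:03 UTC
Rule 4/4 (SCJ, +12:00): 2025-04-25 19:03 UTC ≤ query < +∞
4·60 + 3 + 720 = 963 min
963 = 0·1440 + 963; 963 = 16·60 + 3 → 16:03, same day
→ 2025-08-06 16:03 SCJ

2025-08-06 16:03 SCJ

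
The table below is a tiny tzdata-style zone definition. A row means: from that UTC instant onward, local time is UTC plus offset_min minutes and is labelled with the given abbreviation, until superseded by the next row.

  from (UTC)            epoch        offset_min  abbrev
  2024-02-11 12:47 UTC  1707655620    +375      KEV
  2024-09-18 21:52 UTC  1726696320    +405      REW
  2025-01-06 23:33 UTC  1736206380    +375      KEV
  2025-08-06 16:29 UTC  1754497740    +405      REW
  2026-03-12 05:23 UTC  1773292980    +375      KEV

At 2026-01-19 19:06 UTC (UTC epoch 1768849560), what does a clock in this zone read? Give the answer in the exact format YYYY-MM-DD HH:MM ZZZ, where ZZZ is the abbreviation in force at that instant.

2026-01-20 01:51 REW

Query: 2026-01-19 19:06 UTC
Rule 4/5 (REW, +06:45): 2025-08-06 16:29 UTC ≤ query < 2026-03-12 05:23 UTC
19·60 + 6 + 405 = 1551 min
1551 = 1·1440 + 111; 111 = 1·60 + 51 → 01:51, 2026-01-19 + 1 day = 2026-01-20
→ 2026-01-20 01:51 REW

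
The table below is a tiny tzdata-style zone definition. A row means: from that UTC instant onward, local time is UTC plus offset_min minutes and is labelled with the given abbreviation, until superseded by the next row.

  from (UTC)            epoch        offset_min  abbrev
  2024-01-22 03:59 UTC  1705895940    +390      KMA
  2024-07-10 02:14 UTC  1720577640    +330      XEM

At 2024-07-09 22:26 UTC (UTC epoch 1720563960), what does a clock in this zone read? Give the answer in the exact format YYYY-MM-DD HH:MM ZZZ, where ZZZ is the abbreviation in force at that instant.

2024-07-10 04:56 KMA

Query: 2024-07-09 22:26 UTC
Rule 1/2 (KMA, +06:30): 2024-01-22 03:59 UTC ≤ query < 2024-07-10 02:14 UTC
22·60 + 26 + 390 = 1736 min
1736 = 1·1440 + 296; 296 = 4·60 + 56 → 04:56, 2024-07-09 + 1 day = 2024-07-10
→ 2024-07-10 04:56 KMA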